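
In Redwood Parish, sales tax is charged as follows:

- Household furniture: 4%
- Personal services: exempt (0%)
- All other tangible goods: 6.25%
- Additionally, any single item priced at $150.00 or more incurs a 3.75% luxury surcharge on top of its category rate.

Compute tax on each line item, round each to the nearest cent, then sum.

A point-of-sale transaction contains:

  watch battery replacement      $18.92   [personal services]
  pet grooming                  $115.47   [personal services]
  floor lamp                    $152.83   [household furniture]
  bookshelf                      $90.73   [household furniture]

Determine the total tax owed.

Watch battery replacement $18.92: personal services → 0% → $0.00
Pet grooming $115.47: personal services → 0% → $0.00
Floor lamp $152.83: household furniture → 4% + 3.75% surcharge = 7.75% → $11.84
Bookshelf $90.73: household furniture → 4% → $3.63
Total tax = $11.84 + $3.63 = $15.47

$15.47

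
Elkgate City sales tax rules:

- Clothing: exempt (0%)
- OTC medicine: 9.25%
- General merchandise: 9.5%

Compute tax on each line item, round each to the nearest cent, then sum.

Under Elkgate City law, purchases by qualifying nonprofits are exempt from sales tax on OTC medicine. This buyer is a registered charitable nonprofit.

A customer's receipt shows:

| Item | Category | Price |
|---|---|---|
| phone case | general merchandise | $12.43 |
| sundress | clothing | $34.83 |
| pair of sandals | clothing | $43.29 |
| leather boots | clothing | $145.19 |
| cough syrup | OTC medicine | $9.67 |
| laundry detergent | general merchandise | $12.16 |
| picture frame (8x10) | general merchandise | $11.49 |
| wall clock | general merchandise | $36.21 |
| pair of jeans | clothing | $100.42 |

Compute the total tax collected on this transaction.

Phone case $12.43: general merchandise → 9.5% → $1.18
Sundress $34.83: clothing → 0% → $0.00
Pair of sandals $43.29: clothing → 0% → $0.00
Leather boots $145.19: clothing → 0% → $0.00
Cough syrup $9.67: OTC medicine, buyer-exempt → 0% → $0.00
Laundry detergent $12.16: general merchandise → 9.5% → $1.16
Picture frame (8x10) $11.49: general merchandise → 9.5% → $1.09
Wall clock $36.21: general merchandise → 9.5% → $3.44
Pair of jeans $100.42: clothing → 0% → $0.00
Total tax = $1.18 + $1.16 + $1.09 + $3.44 = $6.87

$6.87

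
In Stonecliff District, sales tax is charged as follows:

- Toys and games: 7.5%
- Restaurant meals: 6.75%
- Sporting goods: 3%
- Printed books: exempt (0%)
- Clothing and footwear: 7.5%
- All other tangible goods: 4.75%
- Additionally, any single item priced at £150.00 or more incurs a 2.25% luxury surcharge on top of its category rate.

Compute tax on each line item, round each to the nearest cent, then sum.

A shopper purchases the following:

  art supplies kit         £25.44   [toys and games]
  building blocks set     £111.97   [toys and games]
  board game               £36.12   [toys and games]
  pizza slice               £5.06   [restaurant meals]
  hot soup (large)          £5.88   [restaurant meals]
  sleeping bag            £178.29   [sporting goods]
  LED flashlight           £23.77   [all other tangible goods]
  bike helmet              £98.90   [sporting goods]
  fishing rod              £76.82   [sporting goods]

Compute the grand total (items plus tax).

£591.77

Art supplies kit £25.44: toys and games → 7.5% → £1.91
Building blocks set £111.97: toys and games → 7.5% → £8.40
Board game £36.12: toys and games → 7.5% → £2.71
Pizza slice £5.06: restaurant meals → 6.75% → £0.34
Hot soup (large) £5.88: restaurant meals → 6.75% → £0.40
Sleeping bag £178.29: sporting goods → 3% + 2.25% surcharge = 5.25% → £9.36
LED flashlight £23.77: all other tangible goods → 4.75% → £1.13
Bike helmet £98.90: sporting goods → 3% → £2.97
Fishing rod £76.82: sporting goods → 3% → £2.30
Subtotal = £562.25; tax = £29.52; total due = £591.77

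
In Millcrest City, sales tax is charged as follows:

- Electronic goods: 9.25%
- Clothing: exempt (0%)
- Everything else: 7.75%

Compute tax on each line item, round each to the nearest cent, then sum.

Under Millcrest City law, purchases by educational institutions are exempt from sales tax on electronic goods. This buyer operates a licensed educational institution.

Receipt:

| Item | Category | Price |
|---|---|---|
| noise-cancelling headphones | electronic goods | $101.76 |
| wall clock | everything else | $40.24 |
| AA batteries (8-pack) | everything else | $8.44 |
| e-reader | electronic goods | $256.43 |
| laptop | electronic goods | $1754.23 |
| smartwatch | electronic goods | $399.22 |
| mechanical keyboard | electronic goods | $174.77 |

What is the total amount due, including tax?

$2738.86

Noise-cancelling headphones $101.76: electronic goods, buyer-exempt → 0% → $0.00
Wall clock $40.24: everything else → 7.75% → $3.12
AA batteries (8-pack) $8.44: everything else → 7.75% → $0.65
E-reader $256.43: electronic goods, buyer-exempt → 0% → $0.00
Laptop $1754.23: electronic goods, buyer-exempt → 0% → $0.00
Smartwatch $399.22: electronic goods, buyer-exempt → 0% → $0.00
Mechanical keyboard $174.77: electronic goods, buyer-exempt → 0% → $0.00
Subtotal = $2735.09; tax = $3.77; total due = $2738.86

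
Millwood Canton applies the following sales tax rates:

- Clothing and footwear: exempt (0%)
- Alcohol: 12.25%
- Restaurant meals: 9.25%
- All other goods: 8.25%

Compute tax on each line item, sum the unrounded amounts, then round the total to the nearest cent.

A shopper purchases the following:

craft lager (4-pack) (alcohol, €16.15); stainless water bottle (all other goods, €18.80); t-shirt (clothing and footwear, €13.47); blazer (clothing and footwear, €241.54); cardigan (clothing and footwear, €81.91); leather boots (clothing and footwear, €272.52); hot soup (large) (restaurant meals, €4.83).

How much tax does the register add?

€3.98

Craft lager (4-pack) €16.15: alcohol → 12.25% → €1.978375
Stainless water bottle €18.80: all other goods → 8.25% → €1.551
T-shirt €13.47: clothing and footwear → 0% → €0.00
Blazer €241.54: clothing and footwear → 0% → €0.00
Cardigan €81.91: clothing and footwear → 0% → €0.00
Leather boots €272.52: clothing and footwear → 0% → €0.00
Hot soup (large) €4.83: restaurant meals → 9.25% → €0.446775
Unrounded tax sum = €3.97615 → €3.98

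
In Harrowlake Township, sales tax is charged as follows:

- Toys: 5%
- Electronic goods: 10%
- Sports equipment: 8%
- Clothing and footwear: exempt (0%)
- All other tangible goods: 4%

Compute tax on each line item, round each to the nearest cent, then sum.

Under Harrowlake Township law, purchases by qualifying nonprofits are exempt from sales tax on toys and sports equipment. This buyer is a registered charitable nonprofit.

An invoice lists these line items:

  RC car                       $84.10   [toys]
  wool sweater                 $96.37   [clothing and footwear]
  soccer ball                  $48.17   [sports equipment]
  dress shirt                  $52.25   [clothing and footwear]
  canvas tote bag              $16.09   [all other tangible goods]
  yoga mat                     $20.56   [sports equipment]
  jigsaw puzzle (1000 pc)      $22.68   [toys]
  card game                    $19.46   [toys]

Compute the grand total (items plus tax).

$360.32

RC car $84.10: toys, buyer-exempt → 0% → $0.00
Wool sweater $96.37: clothing and footwear → 0% → $0.00
Soccer ball $48.17: sports equipment, buyer-exempt → 0% → $0.00
Dress shirt $52.25: clothing and footwear → 0% → $0.00
Canvas tote bag $16.09: all other tangible goods → 4% → $0.64
Yoga mat $20.56: sports equipment, buyer-exempt → 0% → $0.00
Jigsaw puzzle (1000 pc) $22.68: toys, buyer-exempt → 0% → $0.00
Card game $19.46: toys, buyer-exempt → 0% → $0.00
Subtotal = $359.68; tax = $0.64; total due = $360.32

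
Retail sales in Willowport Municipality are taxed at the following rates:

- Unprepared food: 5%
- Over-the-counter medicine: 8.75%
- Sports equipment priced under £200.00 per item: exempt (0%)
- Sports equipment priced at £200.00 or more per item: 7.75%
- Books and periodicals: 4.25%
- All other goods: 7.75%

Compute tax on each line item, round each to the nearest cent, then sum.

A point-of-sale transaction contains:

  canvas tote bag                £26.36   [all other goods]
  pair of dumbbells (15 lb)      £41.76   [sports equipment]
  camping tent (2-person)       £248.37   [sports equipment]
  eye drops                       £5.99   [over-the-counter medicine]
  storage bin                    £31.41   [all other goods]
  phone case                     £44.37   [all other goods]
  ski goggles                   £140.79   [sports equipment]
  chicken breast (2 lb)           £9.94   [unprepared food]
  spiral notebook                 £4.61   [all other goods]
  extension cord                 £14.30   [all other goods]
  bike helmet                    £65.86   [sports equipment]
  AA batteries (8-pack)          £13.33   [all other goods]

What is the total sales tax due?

£30.68

Canvas tote bag £26.36: all other goods → 7.75% → £2.04
Pair of dumbbells (15 lb) £41.76: sports equipment, under £200.00 → 0% → £0.00
Camping tent (2-person) £248.37: sports equipment, £200.00 or more → 7.75% → £19.25
Eye drops £5.99: over-the-counter medicine → 8.75% → £0.52
Storage bin £31.41: all other goods → 7.75% → £2.43
Phone case £44.37: all other goods → 7.75% → £3.44
Ski goggles £140.79: sports equipment, under £200.00 → 0% → £0.00
Chicken breast (2 lb) £9.94: unprepared food → 5% → £0.50
Spiral notebook £4.61: all other goods → 7.75% → £0.36
Extension cord £14.30: all other goods → 7.75% → £1.11
Bike helmet £65.86: sports equipment, under £200.00 → 0% → £0.00
AA batteries (8-pack) £13.33: all other goods → 7.75% → £1.03
Total tax = £2.04 + £19.25 + £0.52 + £2.43 + £3.44 + £0.50 + £0.36 + £1.11 + £1.03 = £30.68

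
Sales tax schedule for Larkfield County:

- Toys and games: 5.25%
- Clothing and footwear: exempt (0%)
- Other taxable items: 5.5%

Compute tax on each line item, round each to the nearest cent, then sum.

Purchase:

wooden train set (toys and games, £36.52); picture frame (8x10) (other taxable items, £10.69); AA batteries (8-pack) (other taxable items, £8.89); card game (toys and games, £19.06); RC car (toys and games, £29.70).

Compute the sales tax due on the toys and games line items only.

Wooden train set £36.52: toys and games → 5.25% → £1.92
Card game £19.06: toys and games → 5.25% → £1.00
RC car £29.70: toys and games → 5.25% → £1.56
Tax on toys and games = £1.92 + £1.00 + £1.56 = £4.48

£4.48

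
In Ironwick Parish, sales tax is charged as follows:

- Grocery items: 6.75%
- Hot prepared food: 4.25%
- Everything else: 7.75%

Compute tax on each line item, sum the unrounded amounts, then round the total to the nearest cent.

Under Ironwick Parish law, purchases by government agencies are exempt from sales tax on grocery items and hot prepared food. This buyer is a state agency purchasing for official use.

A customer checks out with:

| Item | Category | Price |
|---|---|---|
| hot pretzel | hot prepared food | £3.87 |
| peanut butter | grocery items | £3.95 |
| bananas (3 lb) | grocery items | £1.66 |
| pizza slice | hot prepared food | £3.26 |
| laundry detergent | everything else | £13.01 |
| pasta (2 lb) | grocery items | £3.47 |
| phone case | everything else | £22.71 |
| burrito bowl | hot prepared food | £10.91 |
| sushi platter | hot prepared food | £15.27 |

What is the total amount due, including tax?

Hot pretzel £3.87: hot prepared food, buyer-exempt → 0% → £0.00
Peanut butter £3.95: grocery items, buyer-exempt → 0% → £0.00
Bananas (3 lb) £1.66: grocery items, buyer-exempt → 0% → £0.00
Pizza slice £3.26: hot prepared food, buyer-exempt → 0% → £0.00
Laundry detergent £13.01: everything else → 7.75% → £1.008275
Pasta (2 lb) £3.47: grocery items, buyer-exempt → 0% → £0.00
Phone case £22.71: everything else → 7.75% → £1.760025
Burrito bowl £10.91: hot prepared food, buyer-exempt → 0% → £0.00
Sushi platter £15.27: hot prepared food, buyer-exempt → 0% → £0.00
Subtotal = £78.11; unrounded tax = £2.7683 → £2.77; total due = £80.88

£80.88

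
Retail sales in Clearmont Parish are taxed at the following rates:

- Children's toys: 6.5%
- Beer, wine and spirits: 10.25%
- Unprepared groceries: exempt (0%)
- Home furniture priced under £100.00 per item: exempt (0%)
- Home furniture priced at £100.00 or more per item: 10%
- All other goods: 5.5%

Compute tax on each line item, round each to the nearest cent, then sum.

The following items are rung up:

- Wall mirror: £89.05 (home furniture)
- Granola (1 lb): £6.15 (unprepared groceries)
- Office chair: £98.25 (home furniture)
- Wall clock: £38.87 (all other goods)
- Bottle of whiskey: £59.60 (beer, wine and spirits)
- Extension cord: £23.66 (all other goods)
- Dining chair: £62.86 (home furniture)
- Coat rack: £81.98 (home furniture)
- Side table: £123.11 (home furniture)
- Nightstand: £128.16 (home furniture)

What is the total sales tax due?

£34.68

Wall mirror £89.05: home furniture, under £100.00 → 0% → £0.00
Granola (1 lb) £6.15: unprepared groceries → 0% → £0.00
Office chair £98.25: home furniture, under £100.00 → 0% → £0.00
Wall clock £38.87: all other goods → 5.5% → £2.14
Bottle of whiskey £59.60: beer, wine and spirits → 10.25% → £6.11
Extension cord £23.66: all other goods → 5.5% → £1.30
Dining chair £62.86: home furniture, under £100.00 → 0% → £0.00
Coat rack £81.98: home furniture, under £100.00 → 0% → £0.00
Side table £123.11: home furniture, £100.00 or more → 10% → £12.31
Nightstand £128.16: home furniture, £100.00 or more → 10% → £12.82
Total tax = £2.14 + £6.11 + £1.30 + £12.31 + £12.82 = £34.68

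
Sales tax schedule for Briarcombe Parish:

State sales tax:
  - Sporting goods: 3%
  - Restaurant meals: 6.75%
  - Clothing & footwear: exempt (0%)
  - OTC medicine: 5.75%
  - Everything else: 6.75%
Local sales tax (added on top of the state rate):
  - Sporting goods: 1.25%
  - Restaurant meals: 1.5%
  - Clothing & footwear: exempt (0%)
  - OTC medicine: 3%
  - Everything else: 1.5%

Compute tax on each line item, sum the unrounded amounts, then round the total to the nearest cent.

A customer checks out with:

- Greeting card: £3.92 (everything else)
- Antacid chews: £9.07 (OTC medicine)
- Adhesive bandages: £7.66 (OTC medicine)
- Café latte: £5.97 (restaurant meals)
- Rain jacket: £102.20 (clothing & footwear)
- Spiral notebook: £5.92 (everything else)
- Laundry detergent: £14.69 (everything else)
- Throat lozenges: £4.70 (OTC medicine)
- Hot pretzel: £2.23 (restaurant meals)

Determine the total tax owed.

£4.58

Greeting card £3.92: everything else → 6.75% + 1.5% local = 8.25% → £0.3234
Antacid chews £9.07: OTC medicine → 5.75% + 3% local = 8.75% → £0.793625
Adhesive bandages £7.66: OTC medicine → 5.75% + 3% local = 8.75% → £0.67025
Café latte £5.97: restaurant meals → 6.75% + 1.5% local = 8.25% → £0.492525
Rain jacket £102.20: clothing & footwear → 0% + 0% local = 0% → £0.00
Spiral notebook £5.92: everything else → 6.75% + 1.5% local = 8.25% → £0.4884
Laundry detergent £14.69: everything else → 6.75% + 1.5% local = 8.25% → £1.211925
Throat lozenges £4.70: OTC medicine → 5.75% + 3% local = 8.75% → £0.41125
Hot pretzel £2.23: restaurant meals → 6.75% + 1.5% local = 8.25% → £0.183975
Unrounded tax sum = £4.57535 → £4.58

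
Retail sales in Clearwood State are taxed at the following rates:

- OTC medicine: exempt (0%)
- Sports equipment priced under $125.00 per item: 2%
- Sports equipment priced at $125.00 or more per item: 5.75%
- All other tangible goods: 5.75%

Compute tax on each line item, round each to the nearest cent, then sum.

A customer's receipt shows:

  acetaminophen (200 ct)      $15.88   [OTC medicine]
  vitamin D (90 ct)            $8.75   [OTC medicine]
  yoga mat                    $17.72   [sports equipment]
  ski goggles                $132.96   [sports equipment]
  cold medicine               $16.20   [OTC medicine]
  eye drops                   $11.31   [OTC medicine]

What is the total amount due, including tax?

Acetaminophen (200 ct) $15.88: OTC medicine → 0% → $0.00
Vitamin D (90 ct) $8.75: OTC medicine → 0% → $0.00
Yoga mat $17.72: sports equipment, under $125.00 → 2% → $0.35
Ski goggles $132.96: sports equipment, $125.00 or more → 5.75% → $7.65
Cold medicine $16.20: OTC medicine → 0% → $0.00
Eye drops $11.31: OTC medicine → 0% → $0.00
Subtotal = $202.82; tax = $8.00; total due = $210.82

$210.82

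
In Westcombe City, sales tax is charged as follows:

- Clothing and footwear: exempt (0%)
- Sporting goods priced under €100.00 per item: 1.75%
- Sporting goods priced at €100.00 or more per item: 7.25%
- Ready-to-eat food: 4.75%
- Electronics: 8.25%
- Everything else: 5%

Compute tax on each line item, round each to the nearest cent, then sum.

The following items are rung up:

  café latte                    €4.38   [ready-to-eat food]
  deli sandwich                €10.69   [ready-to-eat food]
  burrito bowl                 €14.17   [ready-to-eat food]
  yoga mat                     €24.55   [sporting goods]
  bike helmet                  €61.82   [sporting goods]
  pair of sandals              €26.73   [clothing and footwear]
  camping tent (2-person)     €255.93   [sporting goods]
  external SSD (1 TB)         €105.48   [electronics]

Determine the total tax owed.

€30.15

Café latte €4.38: ready-to-eat food → 4.75% → €0.21
Deli sandwich €10.69: ready-to-eat food → 4.75% → €0.51
Burrito bowl €14.17: ready-to-eat food → 4.75% → €0.67
Yoga mat €24.55: sporting goods, under €100.00 → 1.75% → €0.43
Bike helmet €61.82: sporting goods, under €100.00 → 1.75% → €1.08
Pair of sandals €26.73: clothing and footwear → 0% → €0.00
Camping tent (2-person) €255.93: sporting goods, €100.00 or more → 7.25% → €18.55
External SSD (1 TB) €105.48: electronics → 8.25% → €8.70
Total tax = €0.21 + €0.51 + €0.67 + €0.43 + €1.08 + €18.55 + €8.70 = €30.15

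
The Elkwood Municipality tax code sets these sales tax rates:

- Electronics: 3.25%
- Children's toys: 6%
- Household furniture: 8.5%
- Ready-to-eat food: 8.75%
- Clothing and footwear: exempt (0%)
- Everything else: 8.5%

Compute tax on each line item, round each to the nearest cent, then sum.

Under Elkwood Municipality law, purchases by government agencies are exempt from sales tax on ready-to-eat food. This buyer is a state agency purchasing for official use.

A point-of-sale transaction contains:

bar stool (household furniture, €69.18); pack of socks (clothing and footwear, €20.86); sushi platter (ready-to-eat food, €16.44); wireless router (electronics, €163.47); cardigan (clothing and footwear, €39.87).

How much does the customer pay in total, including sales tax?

Bar stool €69.18: household furniture → 8.5% → €5.88
Pack of socks €20.86: clothing and footwear → 0% → €0.00
Sushi platter €16.44: ready-to-eat food, buyer-exempt → 0% → €0.00
Wireless router €163.47: electronics → 3.25% → €5.31
Cardigan €39.87: clothing and footwear → 0% → €0.00
Subtotal = €309.82; tax = €11.19; total due = €321.01

€321.01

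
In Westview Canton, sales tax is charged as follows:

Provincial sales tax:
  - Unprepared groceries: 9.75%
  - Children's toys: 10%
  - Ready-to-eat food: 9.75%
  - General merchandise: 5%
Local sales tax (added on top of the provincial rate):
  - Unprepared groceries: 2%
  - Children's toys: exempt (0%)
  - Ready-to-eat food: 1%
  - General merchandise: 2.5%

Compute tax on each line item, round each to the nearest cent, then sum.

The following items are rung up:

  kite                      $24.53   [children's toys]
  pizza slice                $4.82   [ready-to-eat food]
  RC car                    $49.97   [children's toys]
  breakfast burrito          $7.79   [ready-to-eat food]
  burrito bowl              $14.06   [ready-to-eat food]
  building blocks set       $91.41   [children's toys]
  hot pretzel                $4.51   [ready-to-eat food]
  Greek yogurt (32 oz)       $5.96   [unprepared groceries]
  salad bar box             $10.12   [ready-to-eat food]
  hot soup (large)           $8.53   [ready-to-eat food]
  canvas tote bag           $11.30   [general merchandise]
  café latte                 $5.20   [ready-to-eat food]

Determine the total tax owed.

$24.06

Kite $24.53: children's toys → 10% + 0% local = 10% → $2.45
Pizza slice $4.82: ready-to-eat food → 9.75% + 1% local = 10.75% → $0.52
RC car $49.97: children's toys → 10% + 0% local = 10% → $5.00
Breakfast burrito $7.79: ready-to-eat food → 9.75% + 1% local = 10.75% → $0.84
Burrito bowl $14.06: ready-to-eat food → 9.75% + 1% local = 10.75% → $1.51
Building blocks set $91.41: children's toys → 10% + 0% local = 10% → $9.14
Hot pretzel $4.51: ready-to-eat food → 9.75% + 1% local = 10.75% → $0.48
Greek yogurt (32 oz) $5.96: unprepared groceries → 9.75% + 2% local = 11.75% → $0.70
Salad bar box $10.12: ready-to-eat food → 9.75% + 1% local = 10.75% → $1.09
Hot soup (large) $8.53: ready-to-eat food → 9.75% + 1% local = 10.75% → $0.92
Canvas tote bag $11.30: general merchandise → 5% + 2.5% local = 7.5% → $0.85
Café latte $5.20: ready-to-eat food → 9.75% + 1% local = 10.75% → $0.56
Total tax = $2.45 + $0.52 + $5.00 + $0.84 + $1.51 + $9.14 + $0.48 + $0.70 + $1.09 + $0.92 + $0.85 + $0.56 = $24.06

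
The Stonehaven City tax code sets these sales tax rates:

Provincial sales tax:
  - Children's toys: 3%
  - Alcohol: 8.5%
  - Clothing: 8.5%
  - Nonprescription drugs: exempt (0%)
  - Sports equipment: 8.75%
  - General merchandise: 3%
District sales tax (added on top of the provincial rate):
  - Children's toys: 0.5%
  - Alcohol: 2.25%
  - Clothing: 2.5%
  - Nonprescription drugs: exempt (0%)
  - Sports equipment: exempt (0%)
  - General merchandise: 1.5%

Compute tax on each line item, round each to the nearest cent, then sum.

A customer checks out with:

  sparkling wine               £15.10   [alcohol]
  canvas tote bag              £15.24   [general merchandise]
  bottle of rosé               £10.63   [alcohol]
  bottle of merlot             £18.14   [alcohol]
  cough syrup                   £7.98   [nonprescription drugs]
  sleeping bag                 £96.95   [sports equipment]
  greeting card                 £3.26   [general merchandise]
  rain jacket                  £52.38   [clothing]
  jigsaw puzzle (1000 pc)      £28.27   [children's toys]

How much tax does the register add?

£20.78

Sparkling wine £15.10: alcohol → 8.5% + 2.25% district = 10.75% → £1.62
Canvas tote bag £15.24: general merchandise → 3% + 1.5% district = 4.5% → £0.69
Bottle of rosé £10.63: alcohol → 8.5% + 2.25% district = 10.75% → £1.14
Bottle of merlot £18.14: alcohol → 8.5% + 2.25% district = 10.75% → £1.95
Cough syrup £7.98: nonprescription drugs → 0% + 0% district = 0% → £0.00
Sleeping bag £96.95: sports equipment → 8.75% + 0% district = 8.75% → £8.48
Greeting card £3.26: general merchandise → 3% + 1.5% district = 4.5% → £0.15
Rain jacket £52.38: clothing → 8.5% + 2.5% district = 11% → £5.76
Jigsaw puzzle (1000 pc) £28.27: children's toys → 3% + 0.5% district = 3.5% → £0.99
Total tax = £1.62 + £0.69 + £1.14 + £1.95 + £8.48 + £0.15 + £5.76 + £0.99 = £20.78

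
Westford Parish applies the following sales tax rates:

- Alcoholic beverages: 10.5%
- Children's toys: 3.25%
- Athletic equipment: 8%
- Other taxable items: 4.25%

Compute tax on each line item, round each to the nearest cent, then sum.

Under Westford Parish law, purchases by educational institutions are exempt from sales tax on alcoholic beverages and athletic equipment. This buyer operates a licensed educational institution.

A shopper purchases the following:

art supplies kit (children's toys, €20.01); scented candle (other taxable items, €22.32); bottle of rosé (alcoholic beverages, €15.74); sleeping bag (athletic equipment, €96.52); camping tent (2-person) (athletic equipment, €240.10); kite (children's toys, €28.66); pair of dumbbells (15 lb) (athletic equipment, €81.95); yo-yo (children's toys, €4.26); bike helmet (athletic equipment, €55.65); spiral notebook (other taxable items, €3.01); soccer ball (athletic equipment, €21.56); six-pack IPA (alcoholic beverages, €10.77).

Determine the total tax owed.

Art supplies kit €20.01: children's toys → 3.25% → €0.65
Scented candle €22.32: other taxable items → 4.25% → €0.95
Bottle of rosé €15.74: alcoholic beverages, buyer-exempt → 0% → €0.00
Sleeping bag €96.52: athletic equipment, buyer-exempt → 0% → €0.00
Camping tent (2-person) €240.10: athletic equipment, buyer-exempt → 0% → €0.00
Kite €28.66: children's toys → 3.25% → €0.93
Pair of dumbbells (15 lb) €81.95: athletic equipment, buyer-exempt → 0% → €0.00
Yo-yo €4.26: children's toys → 3.25% → €0.14
Bike helmet €55.65: athletic equipment, buyer-exempt → 0% → €0.00
Spiral notebook €3.01: other taxable items → 4.25% → €0.13
Soccer ball €21.56: athletic equipment, buyer-exempt → 0% → €0.00
Six-pack IPA €10.77: alcoholic beverages, buyer-exempt → 0% → €0.00
Total tax = €0.65 + €0.95 + €0.93 + €0.14 + €0.13 = €2.80

€2.80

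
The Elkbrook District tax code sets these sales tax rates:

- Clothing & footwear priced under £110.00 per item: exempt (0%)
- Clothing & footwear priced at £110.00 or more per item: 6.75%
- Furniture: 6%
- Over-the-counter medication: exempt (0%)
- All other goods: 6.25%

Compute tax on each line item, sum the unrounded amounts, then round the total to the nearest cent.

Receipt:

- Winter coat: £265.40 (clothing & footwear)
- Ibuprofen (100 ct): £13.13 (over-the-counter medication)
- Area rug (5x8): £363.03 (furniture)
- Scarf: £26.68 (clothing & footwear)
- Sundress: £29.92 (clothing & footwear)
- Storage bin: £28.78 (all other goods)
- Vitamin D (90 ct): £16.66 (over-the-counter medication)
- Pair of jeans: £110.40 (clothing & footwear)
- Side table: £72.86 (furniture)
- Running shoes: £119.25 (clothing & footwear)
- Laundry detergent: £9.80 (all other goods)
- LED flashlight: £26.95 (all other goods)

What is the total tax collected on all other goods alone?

Storage bin £28.78: all other goods → 6.25% → £1.79875
Laundry detergent £9.80: all other goods → 6.25% → £0.6125
LED flashlight £26.95: all other goods → 6.25% → £1.684375
Tax on all other goods: unrounded sum = £4.095625 → £4.10

£4.10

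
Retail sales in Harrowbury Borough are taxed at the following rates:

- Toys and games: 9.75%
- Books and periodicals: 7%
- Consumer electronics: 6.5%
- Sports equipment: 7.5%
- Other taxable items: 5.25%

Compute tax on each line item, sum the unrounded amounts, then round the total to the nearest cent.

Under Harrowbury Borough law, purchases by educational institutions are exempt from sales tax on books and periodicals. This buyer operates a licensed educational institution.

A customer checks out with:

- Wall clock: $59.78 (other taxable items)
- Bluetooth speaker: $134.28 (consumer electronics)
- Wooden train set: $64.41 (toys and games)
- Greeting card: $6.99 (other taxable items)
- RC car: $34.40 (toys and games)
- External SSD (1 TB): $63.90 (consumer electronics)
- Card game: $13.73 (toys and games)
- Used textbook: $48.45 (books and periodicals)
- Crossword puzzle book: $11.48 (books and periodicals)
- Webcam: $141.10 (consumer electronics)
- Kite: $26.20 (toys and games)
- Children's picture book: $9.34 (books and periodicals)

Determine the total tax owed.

$39.09

Wall clock $59.78: other taxable items → 5.25% → $3.13845
Bluetooth speaker $134.28: consumer electronics → 6.5% → $8.7282
Wooden train set $64.41: toys and games → 9.75% → $6.279975
Greeting card $6.99: other taxable items → 5.25% → $0.366975
RC car $34.40: toys and games → 9.75% → $3.354
External SSD (1 TB) $63.90: consumer electronics → 6.5% → $4.1535
Card game $13.73: toys and games → 9.75% → $1.338675
Used textbook $48.45: books and periodicals, buyer-exempt → 0% → $0.00
Crossword puzzle book $11.48: books and periodicals, buyer-exempt → 0% → $0.00
Webcam $141.10: consumer electronics → 6.5% → $9.1715
Kite $26.20: toys and games → 9.75% → $2.5545
Children's picture book $9.34: books and periodicals, buyer-exempt → 0% → $0.00
Unrounded tax sum = $39.085775 → $39.09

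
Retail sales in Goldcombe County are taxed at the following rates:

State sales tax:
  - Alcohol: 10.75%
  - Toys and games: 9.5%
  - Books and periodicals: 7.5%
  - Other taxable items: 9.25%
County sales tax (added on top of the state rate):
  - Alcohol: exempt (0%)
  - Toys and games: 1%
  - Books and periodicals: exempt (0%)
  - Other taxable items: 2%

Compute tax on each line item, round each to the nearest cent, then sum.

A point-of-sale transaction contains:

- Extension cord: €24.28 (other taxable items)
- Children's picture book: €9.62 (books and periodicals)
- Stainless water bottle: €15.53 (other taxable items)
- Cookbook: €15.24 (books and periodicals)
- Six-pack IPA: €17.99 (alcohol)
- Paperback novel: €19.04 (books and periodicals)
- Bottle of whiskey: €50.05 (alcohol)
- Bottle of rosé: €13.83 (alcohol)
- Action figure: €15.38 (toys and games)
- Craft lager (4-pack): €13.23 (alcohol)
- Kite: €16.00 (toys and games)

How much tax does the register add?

Extension cord €24.28: other taxable items → 9.25% + 2% county = 11.25% → €2.73
Children's picture book €9.62: books and periodicals → 7.5% + 0% county = 7.5% → €0.72
Stainless water bottle €15.53: other taxable items → 9.25% + 2% county = 11.25% → €1.75
Cookbook €15.24: books and periodicals → 7.5% + 0% county = 7.5% → €1.14
Six-pack IPA €17.99: alcohol → 10.75% + 0% county = 10.75% → €1.93
Paperback novel €19.04: books and periodicals → 7.5% + 0% county = 7.5% → €1.43
Bottle of whiskey €50.05: alcohol → 10.75% + 0% county = 10.75% → €5.38
Bottle of rosé €13.83: alcohol → 10.75% + 0% county = 10.75% → €1.49
Action figure €15.38: toys and games → 9.5% + 1% county = 10.5% → €1.61
Craft lager (4-pack) €13.23: alcohol → 10.75% + 0% county = 10.75% → €1.42
Kite €16.00: toys and games → 9.5% + 1% county = 10.5% → €1.68
Total tax = €2.73 + €0.72 + €1.75 + €1.14 + €1.93 + €1.43 + €5.38 + €1.49 + €1.61 + €1.42 + €1.68 = €21.28

€21.28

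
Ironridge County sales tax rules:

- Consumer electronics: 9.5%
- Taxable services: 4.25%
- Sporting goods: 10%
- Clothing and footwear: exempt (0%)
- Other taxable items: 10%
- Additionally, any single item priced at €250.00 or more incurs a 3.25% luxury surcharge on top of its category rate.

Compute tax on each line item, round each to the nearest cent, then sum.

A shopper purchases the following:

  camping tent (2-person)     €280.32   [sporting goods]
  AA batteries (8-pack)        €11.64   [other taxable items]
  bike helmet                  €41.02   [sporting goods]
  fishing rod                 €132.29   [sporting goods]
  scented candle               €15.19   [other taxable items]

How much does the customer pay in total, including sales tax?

Camping tent (2-person) €280.32: sporting goods → 10% + 3.25% surcharge = 13.25% → €37.14
AA batteries (8-pack) €11.64: other taxable items → 10% → €1.16
Bike helmet €41.02: sporting goods → 10% → €4.10
Fishing rod €132.29: sporting goods → 10% → €13.23
Scented candle €15.19: other taxable items → 10% → €1.52
Subtotal = €480.46; tax = €57.15; total due = €537.61

€537.61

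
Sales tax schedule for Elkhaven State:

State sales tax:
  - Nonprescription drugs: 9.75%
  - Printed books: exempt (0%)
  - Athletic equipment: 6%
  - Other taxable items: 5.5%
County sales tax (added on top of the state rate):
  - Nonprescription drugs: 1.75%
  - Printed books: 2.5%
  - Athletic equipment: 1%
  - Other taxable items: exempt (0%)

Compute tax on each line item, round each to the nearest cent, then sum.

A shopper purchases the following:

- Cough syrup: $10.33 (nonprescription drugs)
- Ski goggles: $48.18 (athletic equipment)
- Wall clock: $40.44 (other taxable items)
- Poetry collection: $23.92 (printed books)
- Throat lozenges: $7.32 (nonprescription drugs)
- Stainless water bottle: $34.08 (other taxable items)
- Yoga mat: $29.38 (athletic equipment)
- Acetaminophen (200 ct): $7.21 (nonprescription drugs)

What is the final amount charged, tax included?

Cough syrup $10.33: nonprescription drugs → 9.75% + 1.75% county = 11.5% → $1.19
Ski goggles $48.18: athletic equipment → 6% + 1% county = 7% → $3.37
Wall clock $40.44: other taxable items → 5.5% + 0% county = 5.5% → $2.22
Poetry collection $23.92: printed books → 0% + 2.5% county = 2.5% → $0.60
Throat lozenges $7.32: nonprescription drugs → 9.75% + 1.75% county = 11.5% → $0.84
Stainless water bottle $34.08: other taxable items → 5.5% + 0% county = 5.5% → $1.87
Yoga mat $29.38: athletic equipment → 6% + 1% county = 7% → $2.06
Acetaminophen (200 ct) $7.21: nonprescription drugs → 9.75% + 1.75% county = 11.5% → $0.83
Subtotal = $200.86; tax = $12.98; total due = $213.84

$213.84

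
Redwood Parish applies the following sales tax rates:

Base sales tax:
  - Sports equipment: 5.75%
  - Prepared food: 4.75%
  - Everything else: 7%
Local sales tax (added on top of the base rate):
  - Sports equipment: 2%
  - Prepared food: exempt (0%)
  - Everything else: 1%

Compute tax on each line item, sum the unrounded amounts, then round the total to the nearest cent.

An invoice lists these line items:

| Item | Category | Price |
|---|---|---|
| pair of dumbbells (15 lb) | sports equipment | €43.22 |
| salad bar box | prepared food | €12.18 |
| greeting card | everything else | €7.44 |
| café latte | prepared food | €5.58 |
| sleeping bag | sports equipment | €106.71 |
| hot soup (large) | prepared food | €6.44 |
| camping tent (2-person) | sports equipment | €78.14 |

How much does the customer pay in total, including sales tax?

€279.13

Pair of dumbbells (15 lb) €43.22: sports equipment → 5.75% + 2% local = 7.75% → €3.34955
Salad bar box €12.18: prepared food → 4.75% + 0% local = 4.75% → €0.57855
Greeting card €7.44: everything else → 7% + 1% local = 8% → €0.5952
Café latte €5.58: prepared food → 4.75% + 0% local = 4.75% → €0.26505
Sleeping bag €106.71: sports equipment → 5.75% + 2% local = 7.75% → €8.270025
Hot soup (large) €6.44: prepared food → 4.75% + 0% local = 4.75% → €0.3059
Camping tent (2-person) €78.14: sports equipment → 5.75% + 2% local = 7.75% → €6.05585
Subtotal = €259.71; unrounded tax = €19.420125 → €19.42; total due = €279.13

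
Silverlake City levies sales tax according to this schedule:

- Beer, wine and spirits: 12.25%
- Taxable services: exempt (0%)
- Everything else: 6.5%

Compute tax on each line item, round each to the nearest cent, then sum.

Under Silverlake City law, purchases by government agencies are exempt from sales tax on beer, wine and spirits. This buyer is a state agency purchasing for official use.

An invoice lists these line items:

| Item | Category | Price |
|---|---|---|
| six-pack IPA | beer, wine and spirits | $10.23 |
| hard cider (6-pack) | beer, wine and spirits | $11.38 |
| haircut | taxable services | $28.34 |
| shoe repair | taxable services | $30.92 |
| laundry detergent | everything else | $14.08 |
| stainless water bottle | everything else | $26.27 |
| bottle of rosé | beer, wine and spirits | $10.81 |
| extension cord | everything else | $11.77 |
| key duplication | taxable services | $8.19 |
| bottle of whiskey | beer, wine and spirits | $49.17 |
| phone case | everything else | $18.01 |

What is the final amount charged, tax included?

Six-pack IPA $10.23: beer, wine and spirits, buyer-exempt → 0% → $0.00
Hard cider (6-pack) $11.38: beer, wine and spirits, buyer-exempt → 0% → $0.00
Haircut $28.34: taxable services → 0% → $0.00
Shoe repair $30.92: taxable services → 0% → $0.00
Laundry detergent $14.08: everything else → 6.5% → $0.92
Stainless water bottle $26.27: everything else → 6.5% → $1.71
Bottle of rosé $10.81: beer, wine and spirits, buyer-exempt → 0% → $0.00
Extension cord $11.77: everything else → 6.5% → $0.77
Key duplication $8.19: taxable services → 0% → $0.00
Bottle of whiskey $49.17: beer, wine and spirits, buyer-exempt → 0% → $0.00
Phone case $18.01: everything else → 6.5% → $1.17
Subtotal = $219.17; tax = $4.57; total due = $223.74

$223.74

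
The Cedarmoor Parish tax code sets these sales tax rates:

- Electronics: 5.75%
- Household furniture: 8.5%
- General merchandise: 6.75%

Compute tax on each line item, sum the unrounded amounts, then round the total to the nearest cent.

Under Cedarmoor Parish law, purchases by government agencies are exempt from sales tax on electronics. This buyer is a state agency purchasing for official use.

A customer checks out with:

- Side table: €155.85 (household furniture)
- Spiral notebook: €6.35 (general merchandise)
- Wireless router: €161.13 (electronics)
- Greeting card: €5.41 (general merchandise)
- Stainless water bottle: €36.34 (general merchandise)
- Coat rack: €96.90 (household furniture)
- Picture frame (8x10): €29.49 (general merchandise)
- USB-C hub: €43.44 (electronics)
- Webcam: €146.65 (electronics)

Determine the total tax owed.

Side table €155.85: household furniture → 8.5% → €13.24725
Spiral notebook €6.35: general merchandise → 6.75% → €0.428625
Wireless router €161.13: electronics, buyer-exempt → 0% → €0.00
Greeting card €5.41: general merchandise → 6.75% → €0.365175
Stainless water bottle €36.34: general merchandise → 6.75% → €2.45295
Coat rack €96.90: household furniture → 8.5% → €8.2365
Picture frame (8x10) €29.49: general merchandise → 6.75% → €1.990575
USB-C hub €43.44: electronics, buyer-exempt → 0% → €0.00
Webcam €146.65: electronics, buyer-exempt → 0% → €0.00
Unrounded tax sum = €26.721075 → €26.72

€26.72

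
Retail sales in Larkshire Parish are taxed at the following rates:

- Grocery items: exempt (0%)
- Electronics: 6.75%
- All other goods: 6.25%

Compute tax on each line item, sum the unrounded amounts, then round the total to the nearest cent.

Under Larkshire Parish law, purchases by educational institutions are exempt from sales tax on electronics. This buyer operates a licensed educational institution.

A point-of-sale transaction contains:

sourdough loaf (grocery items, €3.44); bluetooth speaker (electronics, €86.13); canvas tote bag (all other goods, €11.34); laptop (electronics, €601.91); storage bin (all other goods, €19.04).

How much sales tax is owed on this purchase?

€1.90

Sourdough loaf €3.44: grocery items → 0% → €0.00
Bluetooth speaker €86.13: electronics, buyer-exempt → 0% → €0.00
Canvas tote bag €11.34: all other goods → 6.25% → €0.70875
Laptop €601.91: electronics, buyer-exempt → 0% → €0.00
Storage bin €19.04: all other goods → 6.25% → €1.19
Unrounded tax sum = €1.89875 → €1.90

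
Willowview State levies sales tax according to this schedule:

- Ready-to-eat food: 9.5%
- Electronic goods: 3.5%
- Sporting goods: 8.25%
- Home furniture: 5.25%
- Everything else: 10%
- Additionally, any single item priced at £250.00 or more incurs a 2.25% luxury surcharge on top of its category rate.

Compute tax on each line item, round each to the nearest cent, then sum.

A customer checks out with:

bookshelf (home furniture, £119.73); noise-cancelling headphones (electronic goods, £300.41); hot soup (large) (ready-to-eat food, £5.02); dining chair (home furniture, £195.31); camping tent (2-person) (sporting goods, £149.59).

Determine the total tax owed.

Bookshelf £119.73: home furniture → 5.25% → £6.29
Noise-cancelling headphones £300.41: electronic goods → 3.5% + 2.25% surcharge = 5.75% → £17.27
Hot soup (large) £5.02: ready-to-eat food → 9.5% → £0.48
Dining chair £195.31: home furniture → 5.25% → £10.25
Camping tent (2-person) £149.59: sporting goods → 8.25% → £12.34
Total tax = £6.29 + £17.27 + £0.48 + £10.25 + £12.34 = £46.63

£46.63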